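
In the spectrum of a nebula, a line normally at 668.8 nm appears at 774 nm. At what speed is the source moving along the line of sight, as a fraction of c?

0.145

λ'/λ₀ = 1.1573 > 1 (redshift), so the source is receding.
λ'/λ₀ = √((1 + β)/(1 − β)) for a receding source ⇒ β = (r² − 1)/(r² + 1) with r = λ'/λ₀.
β = (1.3393 − 1)/(1.3393 + 1) ≈ 0.145.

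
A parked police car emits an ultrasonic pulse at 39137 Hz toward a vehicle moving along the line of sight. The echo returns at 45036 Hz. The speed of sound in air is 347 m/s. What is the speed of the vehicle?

Double Doppler shift off a moving reflector: f₂ = f₀ · (v + u)/(v − u) (u > 0 toward emitter).
Rearranging, u = v · (f₂ − f₀)/(f₂ + f₀) = 347 × 5899/84173 ≈ 24.3 m/s.
So the vehicle is moving at 24.3 m/s toward the emitter.

24.3 m/s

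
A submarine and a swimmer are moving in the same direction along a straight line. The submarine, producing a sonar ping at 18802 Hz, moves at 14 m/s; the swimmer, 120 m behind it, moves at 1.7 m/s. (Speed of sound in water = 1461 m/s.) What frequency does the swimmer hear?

18645 Hz

The swimmer is behind, so the submarine is moving away from it while the swimmer is moving toward the submarine.
General Doppler shift: f' = f · (v + v_o)/(v + v_s).
f' = 18802 × (1461 + 1.7)/(1461 + 14) = 18802 × 1462.7/1475 ≈ 18645 Hz.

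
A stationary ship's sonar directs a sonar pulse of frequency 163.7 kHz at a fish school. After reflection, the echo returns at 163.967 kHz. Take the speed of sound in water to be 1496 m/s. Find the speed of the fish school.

1.22 m/s

Double Doppler shift off a moving reflector: f₂ = f₀ · (v + u)/(v − u) (u > 0 toward emitter).
Rearranging, u = v · (f₂ − f₀)/(f₂ + f₀) = 1496 × 0.267/327.667 ≈ 1.22 m/s.
So the fish school is moving at 1.22 m/s toward the emitter.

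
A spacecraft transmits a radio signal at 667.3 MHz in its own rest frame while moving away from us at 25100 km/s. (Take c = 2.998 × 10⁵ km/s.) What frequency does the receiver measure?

β = v/c = 25100/299800 = 0.0837.
Relativistic Doppler for frequency: f' = f₀ · √((1 − β)/(1 + β)).
f' = 667.3 × √(0.9163/1.0837) = 667.3 × 0.91951 ≈ 613.6 MHz.

613.6 MHz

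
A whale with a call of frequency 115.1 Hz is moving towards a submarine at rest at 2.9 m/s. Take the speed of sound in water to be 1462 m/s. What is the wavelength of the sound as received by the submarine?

Moving source, stationary observer: f' = f · v/(v − v_s) since the source is approaching.
f' = 115.1 × 1462/(1462 − 2.9) ≈ 115 Hz.
λ' = v/f' = 1462/115.329 ≈ 12.68 m.

12.68 m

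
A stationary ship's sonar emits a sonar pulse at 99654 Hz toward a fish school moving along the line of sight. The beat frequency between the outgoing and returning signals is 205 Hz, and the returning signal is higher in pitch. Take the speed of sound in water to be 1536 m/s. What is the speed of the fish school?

Double Doppler shift off a moving reflector: f₂ = f₀ · (v + u)/(v − u) (u > 0 toward emitter).
Returning signal is higher, so f₂ = f₀ + Δf = 99654 + 205 = 99859 Hz.
Rearranging, u = v · (f₂ − f₀)/(f₂ + f₀) = 1536 × 205/199513 ≈ 1.58 m/s.
So the fish school is moving at 1.58 m/s toward the emitter.

1.58 m/s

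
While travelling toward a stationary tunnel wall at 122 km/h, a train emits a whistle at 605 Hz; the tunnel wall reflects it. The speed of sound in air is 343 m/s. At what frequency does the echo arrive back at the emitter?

738 Hz

122 km/h = 33.89 m/s.
The tunnel wall receives the sound from a moving source: f₁ = f₀ · v/(v − v_e) = 605 × 343/309.11 ≈ 671 Hz.
On the return leg the train is a moving observer: f₂ = f₁ · (v + v_e)/v = 671 × 376.89/343 ≈ 738 Hz.
Equivalently f₂ = f₀ · (v + v_e)/(v − v_e).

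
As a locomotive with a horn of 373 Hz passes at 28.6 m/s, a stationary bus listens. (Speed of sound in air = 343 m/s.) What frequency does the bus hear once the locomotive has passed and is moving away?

Receding: f₂ = f · v/(v + v_s) = 373 × 343/371.6 ≈ 344 Hz.

344 Hz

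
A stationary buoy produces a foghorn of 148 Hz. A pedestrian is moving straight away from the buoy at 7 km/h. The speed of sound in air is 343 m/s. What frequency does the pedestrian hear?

7 km/h = 1.944 m/s.
Moving observer, stationary source: f' = f · (v − v_o)/v.
f' = 148 × (343 − 1.944)/343 = 148 × 341.06/343 ≈ 147 Hz.

147 Hz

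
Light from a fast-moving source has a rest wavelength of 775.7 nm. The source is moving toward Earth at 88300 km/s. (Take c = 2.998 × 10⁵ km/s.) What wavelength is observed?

β = v/c = 88300/299800 = 0.2945.
Relativistic Doppler for wavelength: λ' = λ₀ · √((1 − β)/(1 + β)).
λ' = 775.7 × √(0.7055/1.2945) = 775.7 × 0.73822 ≈ 572.6 nm.

572.6 nm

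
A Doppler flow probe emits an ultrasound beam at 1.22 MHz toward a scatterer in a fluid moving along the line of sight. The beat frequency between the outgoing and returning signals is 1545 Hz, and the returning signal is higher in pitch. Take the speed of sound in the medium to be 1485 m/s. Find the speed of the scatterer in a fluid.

Double Doppler shift off a moving reflector: f₂ = f₀ · (v + u)/(v − u) (u > 0 toward emitter).
Returning signal is higher, so f₂ = f₀ + Δf = 1220000 + 1545 = 1221545 Hz.
Rearranging, u = v · (f₂ − f₀)/(f₂ + f₀) = 1485 × 1545/2441545 ≈ 0.94 m/s.
So the scatterer in a fluid is moving at 0.94 m/s toward the emitter.

0.94 m/s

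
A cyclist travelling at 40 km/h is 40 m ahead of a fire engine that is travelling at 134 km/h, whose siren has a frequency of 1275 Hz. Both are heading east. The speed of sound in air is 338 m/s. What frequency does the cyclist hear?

134 km/h = 37.22 m/s; 40 km/h = 11.11 m/s.
The cyclist is ahead, so the fire engine is moving toward it while the cyclist is moving away from the fire engine.
General Doppler shift: f' = f · (v − v_o)/(v − v_s).
f' = 1275 × (338 − 11.11)/(338 − 37.22) = 1275 × 326.89/300.78 ≈ 1386 Hz.

1386 Hz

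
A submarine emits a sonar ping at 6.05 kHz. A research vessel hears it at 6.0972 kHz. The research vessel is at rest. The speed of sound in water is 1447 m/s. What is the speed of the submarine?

f' > f, so the submarine is approaching.
f' = f · v/(v − v_s) ⇒ v_s = v · |1 − f/f'|.
v_s = 1447 × |1 − 6.05/6.0972| = 1447 × 0.007741 ≈ 11.2 m/s.

11.2 m/s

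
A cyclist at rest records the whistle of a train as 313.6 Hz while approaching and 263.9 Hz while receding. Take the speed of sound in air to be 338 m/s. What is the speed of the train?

29 m/s

f₁/f₂ = (v + v_s)/(v − v_s), so v_s = v · (f₁ − f₂)/(f₁ + f₂).
v_s = 338 × (313.6 − 263.9)/(313.6 + 263.9) = 338 × 49.7/577.5 ≈ 29 m/s.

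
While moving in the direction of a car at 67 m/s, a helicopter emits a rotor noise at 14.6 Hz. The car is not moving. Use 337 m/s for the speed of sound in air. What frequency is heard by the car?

18.2 Hz

Moving source, stationary observer: f' = f · v/(v − v_s) since the source is approaching.
f' = 14.6 × 337/(337 − 67) = 14.6 × 337/270 ≈ 18.2 Hz.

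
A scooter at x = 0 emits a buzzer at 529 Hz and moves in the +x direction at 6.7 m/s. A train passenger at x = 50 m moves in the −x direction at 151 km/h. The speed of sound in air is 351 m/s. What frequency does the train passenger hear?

604 Hz

151 km/h = 41.94 m/s.
The observer lies on the +x side, so the source is heading toward the observer and the observer is heading toward the source.
General Doppler shift: f' = f · (v + v_o)/(v − v_s).
f' = 529 × (351 + 41.94)/(351 − 6.7) = 529 × 392.94/344.3 ≈ 604 Hz.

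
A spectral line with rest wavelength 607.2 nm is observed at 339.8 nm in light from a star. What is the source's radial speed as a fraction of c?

λ'/λ₀ = 0.5596 < 1 (blueshift), so the source is approaching.
λ'/λ₀ = √((1 − β)/(1 + β)) for an approaching source ⇒ β = (1 − r²)/(1 + r²) with r = λ'/λ₀.
β = (1 − 0.3132)/(1 + 0.3132) ≈ 0.523.

0.523c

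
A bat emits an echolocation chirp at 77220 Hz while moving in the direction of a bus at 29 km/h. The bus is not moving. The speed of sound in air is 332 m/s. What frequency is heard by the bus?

29 km/h = 8.056 m/s.
With the source moving toward a stationary observer, f' = f · v/(v − v_s).
f' = 77220 × 332/(332 − 8.056) = 77220 × 332/323.9 ≈ 79140 Hz.

79140 Hz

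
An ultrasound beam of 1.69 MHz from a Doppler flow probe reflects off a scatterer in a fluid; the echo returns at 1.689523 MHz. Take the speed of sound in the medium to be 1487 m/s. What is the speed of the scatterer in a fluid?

0.21 m/s

Double Doppler shift off a moving reflector: f₂ = f₀ · (v + u)/(v − u) (u > 0 toward emitter).
Rearranging, u = v · (f₂ − f₀)/(f₂ + f₀) = 1487 × -0.000477/3.379523 ≈ -0.21 m/s.
So the scatterer in a fluid is moving at 0.21 m/s away from the emitter.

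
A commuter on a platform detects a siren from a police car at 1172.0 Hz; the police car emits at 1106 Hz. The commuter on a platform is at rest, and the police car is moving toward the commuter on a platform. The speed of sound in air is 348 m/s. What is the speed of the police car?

19.6 m/s

f' = f · v/(v − v_s) ⇒ v_s = v · |1 − f/f'|.
v_s = 348 × |1 − 1106/1172.0| = 348 × 0.05631 ≈ 19.6 m/s.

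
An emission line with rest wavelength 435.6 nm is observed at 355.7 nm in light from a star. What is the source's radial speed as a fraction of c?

0.200

λ'/λ₀ = 0.8166 < 1 (blueshift), so the source is approaching.
λ'/λ₀ = √((1 − β)/(1 + β)) for an approaching source ⇒ β = (1 − r²)/(1 + r²) with r = λ'/λ₀.
β = (1 − 0.6668)/(1 + 0.6668) ≈ 0.200.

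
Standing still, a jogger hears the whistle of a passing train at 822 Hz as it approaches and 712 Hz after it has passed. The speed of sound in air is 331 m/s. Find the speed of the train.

f₁/f₂ = (v + v_s)/(v − v_s), so v_s = v · (f₁ − f₂)/(f₁ + f₂).
v_s = 331 × (822 − 712)/(822 + 712) = 331 × 110/1534 ≈ 23.7 m/s.

23.7 m/s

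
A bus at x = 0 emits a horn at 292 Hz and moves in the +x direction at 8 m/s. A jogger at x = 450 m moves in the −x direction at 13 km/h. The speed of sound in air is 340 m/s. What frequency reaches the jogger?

302 Hz

13 km/h = 3.611 m/s.
The observer lies on the +x side, so the source is heading toward the observer and the observer is heading toward the source.
Both move, so f' = f · (v + v_o)/(v − v_s).
f' = 292 × (340 + 3.611)/(340 − 8) = 292 × 343.61/332 ≈ 302 Hz.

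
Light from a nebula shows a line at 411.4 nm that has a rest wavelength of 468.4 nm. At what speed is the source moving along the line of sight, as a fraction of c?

λ'/λ₀ = 0.8783 < 1 (blueshift), so the source is approaching.
λ'/λ₀ = √((1 − β)/(1 + β)) for an approaching source ⇒ β = (1 − r²)/(1 + r²) with r = λ'/λ₀.
β = (1 − 0.7714)/(1 + 0.7714) ≈ 0.129.

0.129c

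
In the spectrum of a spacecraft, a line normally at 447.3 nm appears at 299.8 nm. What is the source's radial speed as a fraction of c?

λ'/λ₀ = 0.6702 < 1 (blueshift), so the source is approaching.
λ'/λ₀ = √((1 − β)/(1 + β)) for an approaching source ⇒ β = (1 − r²)/(1 + r²) with r = λ'/λ₀.
β = (1 − 0.4492)/(1 + 0.4492) ≈ 0.380.

0.380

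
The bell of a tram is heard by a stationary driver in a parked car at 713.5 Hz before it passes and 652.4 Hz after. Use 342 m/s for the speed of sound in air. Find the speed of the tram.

f₁/f₂ = (v + v_s)/(v − v_s), so v_s = v · (f₁ − f₂)/(f₁ + f₂).
v_s = 342 × (713.5 − 652.4)/(713.5 + 652.4) = 342 × 61.1/1365.9 ≈ 15.3 m/s.

15.3 m/s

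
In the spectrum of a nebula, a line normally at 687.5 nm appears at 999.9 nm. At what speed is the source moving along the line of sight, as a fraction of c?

λ'/λ₀ = 1.4544 > 1 (redshift), so the source is receding.
λ'/λ₀ = √((1 + β)/(1 − β)) for a receding source ⇒ β = (r² − 1)/(r² + 1) with r = λ'/λ₀.
β = (2.1153 − 1)/(2.1153 + 1) ≈ 0.358.

0.358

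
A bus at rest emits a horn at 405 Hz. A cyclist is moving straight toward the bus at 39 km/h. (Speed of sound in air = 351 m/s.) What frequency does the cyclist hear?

39 km/h = 10.83 m/s.
Only the observer moves, toward the source, so f' = f · (v + v_o)/v.
f' = 405 × (351 + 10.83)/351 = 405 × 361.83/351 ≈ 418 Hz.

418 Hz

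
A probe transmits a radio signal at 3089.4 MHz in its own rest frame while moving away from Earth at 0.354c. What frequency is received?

2133.9 MHz

Relativistic Doppler for frequency: f' = f₀ · √((1 − β)/(1 + β)).
f' = 3089.4 × √(0.6460/1.3540) = 3089.4 × 0.69073 ≈ 2133.9 MHz.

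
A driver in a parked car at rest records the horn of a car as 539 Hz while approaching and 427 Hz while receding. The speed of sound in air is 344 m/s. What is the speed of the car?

f₁/f₂ = (v + v_s)/(v − v_s), so v_s = v · (f₁ − f₂)/(f₁ + f₂).
v_s = 344 × (539 − 427)/(539 + 427) = 344 × 112/966 ≈ 40 m/s.

40 m/s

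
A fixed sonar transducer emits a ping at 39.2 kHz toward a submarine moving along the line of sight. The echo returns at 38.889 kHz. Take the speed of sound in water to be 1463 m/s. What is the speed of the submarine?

5.8 m/s

Double Doppler shift off a moving reflector: f₂ = f₀ · (v + u)/(v − u) (u > 0 toward emitter).
Rearranging, u = v · (f₂ − f₀)/(f₂ + f₀) = 1463 × -0.311/78.089 ≈ -5.8 m/s.
So the submarine is moving at 5.8 m/s away from the emitter.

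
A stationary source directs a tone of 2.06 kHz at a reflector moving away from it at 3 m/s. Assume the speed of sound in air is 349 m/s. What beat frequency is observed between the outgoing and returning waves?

35.1 Hz

At the reflector (a moving observer), f₁ = f₀ · (v − u)/v = 2.06 × 346/349 ≈ 2.0423 kHz.
The reflection then acts as a moving source: f₂ = f₁ · v/(v + u) ≈ 2.0249 kHz.
Equivalently f₂ = f₀ · (v − u)/(v + u).
Beat frequency (with f₀ = 2060 Hz): |f₂ − f₀| = 2u·f₀/(v + u) = 2 × 3 × 2060/352 ≈ 35.1 Hz.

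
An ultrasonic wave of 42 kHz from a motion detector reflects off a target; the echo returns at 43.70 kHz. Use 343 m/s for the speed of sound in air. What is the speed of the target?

6.8 m/s

Double Doppler shift off a moving reflector: f₂ = f₀ · (v + u)/(v − u) (u > 0 toward emitter).
Rearranging, u = v · (f₂ − f₀)/(f₂ + f₀) = 343 × 1.70/85.70 ≈ 6.8 m/s.
So the target is moving at 6.8 m/s toward the emitter.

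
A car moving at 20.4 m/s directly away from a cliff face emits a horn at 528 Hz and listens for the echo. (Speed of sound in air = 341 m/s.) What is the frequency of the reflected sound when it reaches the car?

The cliff face receives the sound from a moving source: f₁ = f₀ · v/(v + v_e) = 528 × 341/361.4 ≈ 498 Hz.
On the return leg the car is a moving observer: f₂ = f₁ · (v − v_e)/v = 498 × 320.6/341 ≈ 468 Hz.

468 Hz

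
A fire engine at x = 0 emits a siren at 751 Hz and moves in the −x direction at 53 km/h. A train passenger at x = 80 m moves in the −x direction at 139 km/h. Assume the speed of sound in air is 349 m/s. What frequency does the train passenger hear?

53 km/h = 14.72 m/s; 139 km/h = 38.61 m/s.
The observer lies on the +x side, so the source is heading away from the observer and the observer is heading toward the source.
With source receding and observer approaching, f' = f · (v + v_o)/(v + v_s).
f' = 751 × (349 + 38.61)/(349 + 14.72) = 751 × 387.61/363.72 ≈ 800 Hz.

800 Hz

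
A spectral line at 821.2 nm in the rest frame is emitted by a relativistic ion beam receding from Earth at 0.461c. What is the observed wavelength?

Relativistic Doppler for wavelength: λ' = λ₀ · √((1 + β)/(1 − β)).
λ' = 821.2 × √(1.4610/0.5390) = 821.2 × 1.64638 ≈ 1352.0 nm.

1352.0 nm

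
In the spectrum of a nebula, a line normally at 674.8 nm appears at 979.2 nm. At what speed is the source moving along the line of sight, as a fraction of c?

0.356

λ'/λ₀ = 1.4511 > 1 (redshift), so the source is receding.
λ'/λ₀ = √((1 + β)/(1 − β)) for a receding source ⇒ β = (r² − 1)/(r² + 1) with r = λ'/λ₀.
β = (2.1057 − 1)/(2.1057 + 1) ≈ 0.356.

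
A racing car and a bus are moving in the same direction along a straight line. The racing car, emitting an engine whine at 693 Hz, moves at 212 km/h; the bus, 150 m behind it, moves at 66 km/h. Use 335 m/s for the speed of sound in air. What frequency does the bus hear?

622 Hz

212 km/h = 58.89 m/s; 66 km/h = 18.33 m/s.
The bus is behind, so the racing car is moving away from it while the bus is moving toward the racing car.
With source receding and observer approaching, f' = f · (v + v_o)/(v + v_s).
f' = 693 × (335 + 18.33)/(335 + 58.89) = 693 × 353.33/393.89 ≈ 622 Hz.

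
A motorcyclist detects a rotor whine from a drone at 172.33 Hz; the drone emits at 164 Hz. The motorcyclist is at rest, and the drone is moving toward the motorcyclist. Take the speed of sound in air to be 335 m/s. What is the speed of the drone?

16.2 m/s

f' = f · v/(v − v_s) ⇒ v_s = v · |1 − f/f'|.
v_s = 335 × |1 − 164/172.33| = 335 × 0.04834 ≈ 16.2 m/s.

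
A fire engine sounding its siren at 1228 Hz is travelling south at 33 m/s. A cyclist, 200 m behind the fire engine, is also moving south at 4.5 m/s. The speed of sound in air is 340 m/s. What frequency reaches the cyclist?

1134 Hz

The cyclist is behind, so the fire engine is moving away from it while the cyclist is moving toward the fire engine.
With source receding and observer approaching, f' = f · (v + v_o)/(v + v_s).
f' = 1228 × (340 + 4.5)/(340 + 33) = 1228 × 344.5/373 ≈ 1134 Hz.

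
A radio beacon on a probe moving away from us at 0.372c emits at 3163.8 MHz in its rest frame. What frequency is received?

2140.5 MHz

Relativistic Doppler for frequency: f' = f₀ · √((1 − β)/(1 + β)).
f' = 3163.8 × √(0.6280/1.3720) = 3163.8 × 0.67655 ≈ 2140.5 MHz.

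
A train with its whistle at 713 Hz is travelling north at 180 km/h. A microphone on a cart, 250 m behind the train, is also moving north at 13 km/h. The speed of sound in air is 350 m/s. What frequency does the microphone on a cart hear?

180 km/h = 50 m/s; 13 km/h = 3.611 m/s.
The microphone on a cart is behind, so the train is moving away from it while the microphone on a cart is moving toward the train.
Both move, so f' = f · (v + v_o)/(v + v_s).
f' = 713 × (350 + 3.611)/(350 + 50) = 713 × 353.61/400 ≈ 630 Hz.

630 Hz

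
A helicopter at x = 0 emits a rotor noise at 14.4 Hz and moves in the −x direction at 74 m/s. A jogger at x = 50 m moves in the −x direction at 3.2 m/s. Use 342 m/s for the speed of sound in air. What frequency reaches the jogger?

11.9 Hz

The observer lies on the +x side, so the source is heading away from the observer and the observer is heading toward the source.
General Doppler shift: f' = f · (v + v_o)/(v + v_s).
f' = 14.4 × (342 + 3.2)/(342 + 74) = 14.4 × 345.2/416 ≈ 11.9 Hz.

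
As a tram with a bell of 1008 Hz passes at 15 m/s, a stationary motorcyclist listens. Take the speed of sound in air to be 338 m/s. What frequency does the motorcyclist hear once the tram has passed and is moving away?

965 Hz

Receding: f₂ = f · v/(v + v_s) = 1008 × 338/353 ≈ 965 Hz.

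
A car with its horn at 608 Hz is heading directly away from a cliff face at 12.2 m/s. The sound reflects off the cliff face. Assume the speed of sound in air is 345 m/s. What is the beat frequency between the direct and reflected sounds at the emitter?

41.5 Hz

The cliff face receives the sound from a moving source: f₁ = f₀ · v/(v + v_e) = 608 × 345/357.2 ≈ 587.2 Hz.
On the return leg the car is a moving observer: f₂ = f₁ · (v − v_e)/v = 587.2 × 332.8/345 ≈ 566.5 Hz.
Beat against the emitted tone: |f₂ − f₀| = 2v_e·f₀/(v + v_e) = 2 × 12.2 × 608/357.2 ≈ 41.5 Hz.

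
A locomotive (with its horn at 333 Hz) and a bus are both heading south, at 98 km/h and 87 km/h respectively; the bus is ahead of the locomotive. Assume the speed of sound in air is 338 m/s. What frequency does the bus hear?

98 km/h = 27.22 m/s; 87 km/h = 24.17 m/s.
The bus is ahead, so the locomotive is moving toward it while the bus is moving away from the locomotive.
General Doppler shift: f' = f · (v − v_o)/(v − v_s).
f' = 333 × (338 − 24.17)/(338 − 27.22) = 333 × 313.83/310.78 ≈ 336 Hz.

336 Hz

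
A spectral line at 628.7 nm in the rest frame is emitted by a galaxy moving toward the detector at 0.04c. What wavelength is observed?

604.0 nm

Relativistic Doppler for wavelength: λ' = λ₀ · √((1 − β)/(1 + β)).
λ' = 628.7 × √(0.9600/1.0400) = 628.7 × 0.96077 ≈ 604.0 nm.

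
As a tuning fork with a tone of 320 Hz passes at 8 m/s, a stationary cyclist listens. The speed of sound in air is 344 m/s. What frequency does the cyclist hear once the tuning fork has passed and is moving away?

313 Hz

Receding: f₂ = f · v/(v + v_s) = 320 × 344/352 ≈ 313 Hz.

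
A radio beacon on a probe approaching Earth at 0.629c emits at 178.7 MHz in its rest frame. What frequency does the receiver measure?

374.5 MHz

Relativistic Doppler for frequency: f' = f₀ · √((1 + β)/(1 − β)).
f' = 178.7 × √(1.6290/0.3710) = 178.7 × 2.09543 ≈ 374.5 MHz.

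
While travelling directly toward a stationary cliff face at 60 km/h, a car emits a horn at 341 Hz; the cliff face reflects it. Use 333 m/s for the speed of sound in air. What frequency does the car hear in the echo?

60 km/h = 16.67 m/s.
The cliff face receives the sound from a moving source: f₁ = f₀ · v/(v − v_e) = 341 × 333/316.33 ≈ 359 Hz.
On the return leg the car is a moving observer: f₂ = f₁ · (v + v_e)/v = 359 × 349.67/333 ≈ 377 Hz.

377 Hz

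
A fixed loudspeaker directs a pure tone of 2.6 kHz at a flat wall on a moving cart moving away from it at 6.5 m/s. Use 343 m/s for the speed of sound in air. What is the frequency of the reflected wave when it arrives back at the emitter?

The flat wall on a moving cart first receives the wave as a moving observer: f₁ = f₀ · (v − u)/v = 2.6 × (343 − 6.5)/343 ≈ 2.55 kHz.
On reflection it acts as a source moving away from the stationary detector: f₂ = f₁ · v/(v + u) = 2.55 × 343/349.5 ≈ 2.50 kHz.
Equivalently f₂ = f₀ · (v − u)/(v + u).

2.50 kHz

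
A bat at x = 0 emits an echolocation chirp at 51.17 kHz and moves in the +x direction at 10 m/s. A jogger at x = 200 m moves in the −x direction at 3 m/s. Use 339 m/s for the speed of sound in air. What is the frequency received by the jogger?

The observer lies on the +x side, so the source is heading toward the observer and the observer is heading toward the source.
With source approaching and observer approaching, f' = f · (v + v_o)/(v − v_s).
f' = 51.17 × (339 + 3)/(339 − 10) = 51.17 × 342/329 ≈ 53.2 kHz.

53.2 kHz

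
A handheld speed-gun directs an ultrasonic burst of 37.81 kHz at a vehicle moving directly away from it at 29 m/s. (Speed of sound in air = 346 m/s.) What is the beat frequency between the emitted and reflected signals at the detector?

5848 Hz

At the vehicle (a moving observer), f₁ = f₀ · (v − u)/v = 37.81 × 317/346 ≈ 34.64 kHz.
On reflection it acts as a source moving away from the stationary detector: f₂ = f₁ · v/(v + u) = 34.64 × 346/375 ≈ 31.96 kHz.
Beat frequency (with f₀ = 37810 Hz): |f₂ − f₀| = 2u·f₀/(v + u) = 2 × 29 × 37810/375 ≈ 5848 Hz.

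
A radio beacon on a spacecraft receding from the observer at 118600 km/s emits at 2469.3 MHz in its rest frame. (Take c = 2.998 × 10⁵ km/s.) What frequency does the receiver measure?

1625.0 MHz

β = v/c = 118600/299800 = 0.3956.
Relativistic Doppler for frequency: f' = f₀ · √((1 − β)/(1 + β)).
f' = 2469.3 × √(0.6044/1.3956) = 2469.3 × 0.65809 ≈ 1625.0 MHz.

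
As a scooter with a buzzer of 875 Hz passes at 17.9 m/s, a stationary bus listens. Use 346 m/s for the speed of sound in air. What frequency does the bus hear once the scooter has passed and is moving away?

Receding: f₂ = f · v/(v + v_s) = 875 × 346/363.9 ≈ 832 Hz.

832 Hz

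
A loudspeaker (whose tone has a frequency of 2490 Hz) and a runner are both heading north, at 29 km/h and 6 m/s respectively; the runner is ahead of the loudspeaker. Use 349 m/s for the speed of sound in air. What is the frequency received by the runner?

2505 Hz

29 km/h = 8.056 m/s.
The runner is ahead, so the loudspeaker is moving toward it while the runner is moving away from the loudspeaker.
Both move, so f' = f · (v − v_o)/(v − v_s).
f' = 2490 × (349 − 6)/(349 − 8.056) = 2490 × 343/340.94 ≈ 2505 Hz.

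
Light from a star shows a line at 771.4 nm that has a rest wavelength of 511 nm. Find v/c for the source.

0.390

λ'/λ₀ = 1.5096 > 1 (redshift), so the source is receding.
λ'/λ₀ = √((1 + β)/(1 − β)) for a receding source ⇒ β = (r² − 1)/(r² + 1) with r = λ'/λ₀.
β = (2.2789 − 1)/(2.2789 + 1) ≈ 0.390.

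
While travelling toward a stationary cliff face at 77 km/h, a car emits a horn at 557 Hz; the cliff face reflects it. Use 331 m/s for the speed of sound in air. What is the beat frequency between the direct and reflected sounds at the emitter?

77 km/h = 21.39 m/s.
The cliff face receives the sound from a moving source: f₁ = f₀ · v/(v − v_e) = 557 × 331/309.61 ≈ 595.5 Hz.
On the return leg the car is a moving observer: f₂ = f₁ · (v + v_e)/v = 595.5 × 352.39/331 ≈ 634.0 Hz.
Equivalently f₂ = f₀ · (v + v_e)/(v − v_e).
Beat against the emitted tone: |f₂ − f₀| = 2v_e·f₀/(v − v_e) = 2 × 21.39 × 557/309.61 ≈ 77 Hz.

77 Hz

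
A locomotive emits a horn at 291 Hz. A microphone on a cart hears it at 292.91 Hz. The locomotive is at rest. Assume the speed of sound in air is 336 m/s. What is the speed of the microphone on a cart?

f' > f, so the microphone on a cart is approaching.
f' = f · (v + v_o)/v ⇒ v_o = v · |f'/f − 1|.
v_o = 336 × |292.91/291 − 1| = 336 × 0.006564 ≈ 2.21 m/s.

2.21 m/s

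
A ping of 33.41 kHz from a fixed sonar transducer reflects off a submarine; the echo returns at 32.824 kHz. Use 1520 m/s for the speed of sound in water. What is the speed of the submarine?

Double Doppler shift off a moving reflector: f₂ = f₀ · (v + u)/(v − u) (u > 0 toward emitter).
Rearranging, u = v · (f₂ − f₀)/(f₂ + f₀) = 1520 × -0.586/66.234 ≈ -13.4 m/s.
So the submarine is moving at 13.4 m/s away from the emitter.

13.4 m/s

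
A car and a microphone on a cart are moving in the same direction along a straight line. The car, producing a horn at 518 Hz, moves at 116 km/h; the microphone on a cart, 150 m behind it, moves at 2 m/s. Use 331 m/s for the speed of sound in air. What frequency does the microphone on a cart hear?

475 Hz

116 km/h = 32.22 m/s.
The microphone on a cart is behind, so the car is moving away from it while the microphone on a cart is moving toward the car.
Both move, so f' = f · (v + v_o)/(v + v_s).
f' = 518 × (331 + 2)/(331 + 32.22) = 518 × 333/363.22 ≈ 475 Hz.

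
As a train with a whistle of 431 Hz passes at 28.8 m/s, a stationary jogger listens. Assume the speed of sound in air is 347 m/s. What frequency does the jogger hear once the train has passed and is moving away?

398 Hz

Receding: f₂ = f · v/(v + v_s) = 431 × 347/375.8 ≈ 398 Hz.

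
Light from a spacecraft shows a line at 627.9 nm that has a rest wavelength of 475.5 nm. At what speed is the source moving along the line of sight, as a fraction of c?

0.271c

λ'/λ₀ = 1.3205 > 1 (redshift), so the source is receding.
λ'/λ₀ = √((1 + β)/(1 − β)) for a receding source ⇒ β = (r² − 1)/(r² + 1) with r = λ'/λ₀.
β = (1.7437 − 1)/(1.7437 + 1) ≈ 0.271.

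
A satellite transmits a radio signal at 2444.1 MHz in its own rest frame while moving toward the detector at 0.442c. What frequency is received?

Relativistic Doppler for frequency: f' = f₀ · √((1 + β)/(1 − β)).
f' = 2444.1 × √(1.4420/0.5580) = 2444.1 × 1.60755 ≈ 3929.0 MHz.

3929.0 MHz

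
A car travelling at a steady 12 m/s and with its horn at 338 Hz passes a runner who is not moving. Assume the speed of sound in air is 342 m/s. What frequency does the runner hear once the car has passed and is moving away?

327 Hz

Receding: f₂ = f · v/(v + v_s) = 338 × 342/354 ≈ 327 Hz.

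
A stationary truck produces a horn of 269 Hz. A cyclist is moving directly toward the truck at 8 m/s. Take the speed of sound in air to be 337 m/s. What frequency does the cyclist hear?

Only the observer moves, toward the source, so f' = f · (v + v_o)/v.
f' = 269 × (337 + 8)/337 = 269 × 345/337 ≈ 275 Hz.

275 Hz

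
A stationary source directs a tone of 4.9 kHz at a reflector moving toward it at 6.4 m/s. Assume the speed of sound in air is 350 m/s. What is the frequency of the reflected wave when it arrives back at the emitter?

At the reflector (a moving observer), f₁ = f₀ · (v + u)/v = 4.9 × 356.4/350 ≈ 4.99 kHz.
On reflection it acts as a source moving toward the stationary detector: f₂ = f₁ · v/(v − u) = 4.99 × 350/343.6 ≈ 5.08 kHz.
Equivalently f₂ = f₀ · (v + u)/(v − u).

5.08 kHz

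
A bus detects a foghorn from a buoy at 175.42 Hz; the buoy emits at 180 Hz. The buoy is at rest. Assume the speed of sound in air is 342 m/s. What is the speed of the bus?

8.7 m/s

f' < f, so the bus is receding.
f' = f · (v − v_o)/v ⇒ v_o = v · |f'/f − 1|.
v_o = 342 × |175.42/180 − 1| = 342 × 0.02544 ≈ 8.7 m/s.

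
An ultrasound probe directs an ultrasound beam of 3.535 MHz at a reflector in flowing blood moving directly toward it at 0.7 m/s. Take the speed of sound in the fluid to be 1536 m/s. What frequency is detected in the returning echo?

At the reflector in flowing blood (a moving observer), f₁ = f₀ · (v + u)/v = 3.535 × 1536.7/1536 ≈ 3.537 MHz.
The reflection then acts as a moving source: f₂ = f₁ · v/(v − u) ≈ 3.538 MHz.
Equivalently f₂ = f₀ · (v + u)/(v − u).

3.538 MHz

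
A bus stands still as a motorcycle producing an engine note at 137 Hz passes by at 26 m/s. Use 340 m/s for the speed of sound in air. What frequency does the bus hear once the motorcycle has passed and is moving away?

Receding: f₂ = f · v/(v + v_s) = 137 × 340/366 ≈ 127 Hz.

127 Hz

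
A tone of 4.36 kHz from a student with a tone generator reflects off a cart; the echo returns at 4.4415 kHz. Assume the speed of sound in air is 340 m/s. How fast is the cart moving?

3.1 m/s

Double Doppler shift off a moving reflector: f₂ = f₀ · (v + u)/(v − u) (u > 0 toward emitter).
Rearranging, u = v · (f₂ − f₀)/(f₂ + f₀) = 340 × 0.0815/8.8015 ≈ 3.1 m/s.
So the cart is moving at 3.1 m/s toward the emitter.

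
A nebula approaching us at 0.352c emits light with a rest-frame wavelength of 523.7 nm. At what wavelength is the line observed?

362.6 nm

Relativistic Doppler for wavelength: λ' = λ₀ · √((1 − β)/(1 + β)).
λ' = 523.7 × √(0.6480/1.3520) = 523.7 × 0.69231 ≈ 362.6 nm.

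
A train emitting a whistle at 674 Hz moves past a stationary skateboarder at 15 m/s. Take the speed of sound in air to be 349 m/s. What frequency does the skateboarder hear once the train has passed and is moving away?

646 Hz

Receding: f₂ = f · v/(v + v_s) = 674 × 349/364 ≈ 646 Hz.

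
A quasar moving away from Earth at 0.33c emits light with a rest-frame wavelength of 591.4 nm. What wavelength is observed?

Relativistic Doppler for wavelength: λ' = λ₀ · √((1 + β)/(1 − β)).
λ' = 591.4 × √(1.3300/0.6700) = 591.4 × 1.40893 ≈ 833.2 nm.

833.2 nm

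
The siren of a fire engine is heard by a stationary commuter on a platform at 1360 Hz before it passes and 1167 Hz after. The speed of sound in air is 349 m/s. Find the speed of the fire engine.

27 m/s

f₁/f₂ = (v + v_s)/(v − v_s), so v_s = v · (f₁ − f₂)/(f₁ + f₂).
v_s = 349 × (1360 − 1167)/(1360 + 1167) = 349 × 193/2527 ≈ 27 m/s.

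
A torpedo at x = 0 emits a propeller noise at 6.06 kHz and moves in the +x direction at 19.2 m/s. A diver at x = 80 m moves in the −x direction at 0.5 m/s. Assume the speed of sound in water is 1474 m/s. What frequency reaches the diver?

The observer lies on the +x side, so the source is heading toward the observer and the observer is heading toward the source.
With source approaching and observer approaching, f' = f · (v + v_o)/(v − v_s).
f' = 6.06 × (1474 + 0.5)/(1474 − 19.2) = 6.06 × 1474.5/1454.8 ≈ 6.14 kHz.

6.14 kHz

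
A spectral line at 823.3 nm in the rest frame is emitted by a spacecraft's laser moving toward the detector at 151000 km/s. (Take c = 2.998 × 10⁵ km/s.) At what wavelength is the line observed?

β = v/c = 151000/299800 = 0.5037.
Relativistic Doppler for wavelength: λ' = λ₀ · √((1 − β)/(1 + β)).
λ' = 823.3 × √(0.4963/1.5037) = 823.3 × 0.57453 ≈ 473.0 nm.

473.0 nm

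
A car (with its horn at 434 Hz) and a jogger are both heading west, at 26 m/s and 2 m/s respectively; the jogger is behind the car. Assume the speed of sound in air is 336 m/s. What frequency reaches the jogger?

405 Hz

The jogger is behind, so the car is moving away from it while the jogger is moving toward the car.
Both move, so f' = f · (v + v_o)/(v + v_s).
f' = 434 × (336 + 2)/(336 + 26) = 434 × 338/362 ≈ 405 Hz.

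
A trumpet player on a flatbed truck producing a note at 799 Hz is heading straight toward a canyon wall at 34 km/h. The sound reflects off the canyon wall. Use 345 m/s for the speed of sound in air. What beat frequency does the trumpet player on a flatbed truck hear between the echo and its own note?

45.0 Hz

34 km/h = 9.444 m/s.
The canyon wall receives the sound from a moving source: f₁ = f₀ · v/(v − v_e) = 799 × 345/335.56 ≈ 821.5 Hz.
On the return leg the trumpet player on a flatbed truck is a moving observer: f₂ = f₁ · (v + v_e)/v = 821.5 × 354.44/345 ≈ 844.0 Hz.
Equivalently f₂ = f₀ · (v + v_e)/(v − v_e).
Beat against the emitted tone: |f₂ − f₀| = 2v_e·f₀/(v − v_e) = 2 × 9.444 × 799/335.56 ≈ 45.0 Hz.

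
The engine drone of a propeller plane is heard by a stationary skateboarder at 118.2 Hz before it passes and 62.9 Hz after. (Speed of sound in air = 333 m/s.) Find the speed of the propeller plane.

f₁/f₂ = (v + v_s)/(v − v_s), so v_s = v · (f₁ − f₂)/(f₁ + f₂).
v_s = 333 × (118.2 − 62.9)/(118.2 + 62.9) = 333 × 55.3/181.1 ≈ 102 m/s.

102 m/s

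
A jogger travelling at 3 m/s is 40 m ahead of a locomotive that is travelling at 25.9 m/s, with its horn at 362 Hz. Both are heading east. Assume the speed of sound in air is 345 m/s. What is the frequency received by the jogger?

388 Hz

The jogger is ahead, so the locomotive is moving toward it while the jogger is moving away from the locomotive.
Both move, so f' = f · (v − v_o)/(v − v_s).
f' = 362 × (345 − 3)/(345 − 25.9) = 362 × 342/319.1 ≈ 388 Hz.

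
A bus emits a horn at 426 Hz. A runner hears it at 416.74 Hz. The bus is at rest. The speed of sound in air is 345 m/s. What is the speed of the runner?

f' < f, so the runner is receding.
f' = f · (v − v_o)/v ⇒ v_o = v · |f'/f − 1|.
v_o = 345 × |416.74/426 − 1| = 345 × 0.02174 ≈ 7.5 m/s.

7.5 m/s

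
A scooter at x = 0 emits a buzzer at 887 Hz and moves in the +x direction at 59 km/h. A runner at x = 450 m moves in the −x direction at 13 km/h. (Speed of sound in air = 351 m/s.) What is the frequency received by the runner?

59 km/h = 16.39 m/s; 13 km/h = 3.611 m/s.
The observer lies on the +x side, so the source is heading toward the observer and the observer is heading toward the source.
General Doppler shift: f' = f · (v + v_o)/(v − v_s).
f' = 887 × (351 + 3.611)/(351 − 16.39) = 887 × 354.61/334.61 ≈ 940 Hz.

940 Hz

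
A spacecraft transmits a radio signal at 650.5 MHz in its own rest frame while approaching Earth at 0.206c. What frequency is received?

801.7 MHz

Relativistic Doppler for frequency: f' = f₀ · √((1 + β)/(1 − β)).
f' = 650.5 × √(1.2060/0.7940) = 650.5 × 1.23243 ≈ 801.7 MHz.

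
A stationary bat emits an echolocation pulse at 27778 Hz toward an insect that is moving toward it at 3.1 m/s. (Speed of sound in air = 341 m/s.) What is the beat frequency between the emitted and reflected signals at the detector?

510 Hz

At the insect (a moving observer), f₁ = f₀ · (v + u)/v = 27778 × 344.1/341 ≈ 28031 Hz.
The reflection then acts as a moving source: f₂ = f₁ · v/(v − u) ≈ 28288 Hz.
Equivalently f₂ = f₀ · (v + u)/(v − u).
Beat frequency: |f₂ − f₀| = 2u·f₀/(v − u) = 2 × 3.1 × 27778/337.9 ≈ 510 Hz.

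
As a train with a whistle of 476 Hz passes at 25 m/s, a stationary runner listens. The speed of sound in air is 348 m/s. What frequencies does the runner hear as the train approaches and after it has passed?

Approaching: f₁ = f · v/(v − v_s) = 476 × 348/323 ≈ 513 Hz.
Receding: f₂ = f · v/(v + v_s) = 476 × 348/373 ≈ 444 Hz.

513 Hz approaching; 444 Hz receding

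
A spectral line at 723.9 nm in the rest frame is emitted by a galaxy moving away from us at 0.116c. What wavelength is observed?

Relativistic Doppler for wavelength: λ' = λ₀ · √((1 + β)/(1 − β)).
λ' = 723.9 × √(1.1160/0.8840) = 723.9 × 1.12359 ≈ 813.4 nm.

813.4 nm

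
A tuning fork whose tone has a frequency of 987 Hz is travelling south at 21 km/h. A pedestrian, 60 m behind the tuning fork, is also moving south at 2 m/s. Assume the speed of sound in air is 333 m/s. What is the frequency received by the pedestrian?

976 Hz

21 km/h = 5.833 m/s.
The pedestrian is behind, so the tuning fork is moving away from it while the pedestrian is moving toward the tuning fork.
Both move, so f' = f · (v + v_o)/(v + v_s).
f' = 987 × (333 + 2)/(333 + 5.833) = 987 × 335/338.83 ≈ 976 Hz.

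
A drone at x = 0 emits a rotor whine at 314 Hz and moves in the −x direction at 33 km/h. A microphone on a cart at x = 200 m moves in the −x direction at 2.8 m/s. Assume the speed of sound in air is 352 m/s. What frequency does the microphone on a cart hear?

308 Hz

33 km/h = 9.167 m/s.
The observer lies on the +x side, so the source is heading away from the observer and the observer is heading toward the source.
General Doppler shift: f' = f · (v + v_o)/(v + v_s).
f' = 314 × (352 + 2.8)/(352 + 9.167) = 314 × 354.8/361.17 ≈ 308 Hz.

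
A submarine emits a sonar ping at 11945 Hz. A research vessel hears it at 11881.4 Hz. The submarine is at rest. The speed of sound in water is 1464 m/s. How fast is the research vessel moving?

f' < f, so the research vessel is receding.
f' = f · (v − v_o)/v ⇒ v_o = v · |f'/f − 1|.
v_o = 1464 × |11881.4/11945 − 1| = 1464 × 0.005324 ≈ 7.8 m/s.

7.8 m/s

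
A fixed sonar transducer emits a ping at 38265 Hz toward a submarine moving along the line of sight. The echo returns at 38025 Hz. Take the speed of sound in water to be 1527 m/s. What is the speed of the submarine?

4.8 m/s

Double Doppler shift off a moving reflector: f₂ = f₀ · (v + u)/(v − u) (u > 0 toward emitter).
Rearranging, u = v · (f₂ − f₀)/(f₂ + f₀) = 1527 × -240/76290 ≈ -4.8 m/s.
So the submarine is moving at 4.8 m/s away from the emitter.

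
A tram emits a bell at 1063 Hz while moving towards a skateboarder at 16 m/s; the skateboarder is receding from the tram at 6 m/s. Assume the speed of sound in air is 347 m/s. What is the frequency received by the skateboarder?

1095 Hz

General Doppler shift: f' = f · (v − v_o)/(v − v_s).
f' = 1063 × (347 − 6)/(347 − 16) = 1063 × 341/331 ≈ 1095 Hz.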